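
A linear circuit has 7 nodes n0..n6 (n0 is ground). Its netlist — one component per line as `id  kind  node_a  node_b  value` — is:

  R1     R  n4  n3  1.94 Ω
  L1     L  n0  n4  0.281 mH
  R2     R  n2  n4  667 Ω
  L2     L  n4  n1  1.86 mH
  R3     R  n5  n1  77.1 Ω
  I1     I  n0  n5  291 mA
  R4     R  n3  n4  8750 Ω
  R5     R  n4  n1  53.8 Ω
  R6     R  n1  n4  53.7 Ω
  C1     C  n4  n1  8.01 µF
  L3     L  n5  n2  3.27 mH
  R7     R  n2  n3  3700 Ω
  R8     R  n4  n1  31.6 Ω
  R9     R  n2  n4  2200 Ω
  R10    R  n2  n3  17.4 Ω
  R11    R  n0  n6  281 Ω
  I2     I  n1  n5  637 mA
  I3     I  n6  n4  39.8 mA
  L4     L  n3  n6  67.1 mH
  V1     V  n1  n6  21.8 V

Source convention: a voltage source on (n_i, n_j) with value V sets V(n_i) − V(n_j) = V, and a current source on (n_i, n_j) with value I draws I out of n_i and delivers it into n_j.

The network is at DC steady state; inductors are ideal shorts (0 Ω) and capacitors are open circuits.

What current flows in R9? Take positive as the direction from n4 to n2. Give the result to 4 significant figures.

0.002069 A

MNA unknowns: 6 node voltages V₁..V_6 plus 5 source currents (L1, L2, L3, L4, V1)
R1: Y=0.5155 on G[4,3]
L1: row V0−V4=0, i_L1 at 0,4
R2: Y=0.001499 on G[2,4]
L2: row V4−V1=0, i_L2 at 4,1
R3: Y=0.01297 on G[5,1]
I1: z[0]−=0.291, z[5]+=0.291
R4: Y=0.0001143 on G[3,4]
R5: Y=0.01859 on G[4,1]
R6: Y=0.01862 on G[1,4]
C1: Y=0.000 on G[4,1]
L3: row V5−V2=0, i_L3 at 5,2
R7: Y=0.0002703 on G[2,3]
R8: Y=0.03165 on G[4,1]
R9: Y=0.0004545 on G[2,4]
R10: Y=0.05747 on G[2,3]
R11: Y=0.003559 on G[0,6]
I2: z[1]−=0.637, z[5]+=0.637
I3: z[6]−=0.0398, z[4]+=0.0398
L4: row V3−V6=0, i_L4 at 3,6
V1: row V1−V6=21.8, i_V1 at 1,6
solve → V1=0.000, V2=-4.552, V3=-21.80, V4=0.000, V5=-4.552, V6=-21.80
aux → i_L1=-0.3686, i_L2=-11.58, i_L3=0.9870, i_L4=12.24, i_V1=-12.27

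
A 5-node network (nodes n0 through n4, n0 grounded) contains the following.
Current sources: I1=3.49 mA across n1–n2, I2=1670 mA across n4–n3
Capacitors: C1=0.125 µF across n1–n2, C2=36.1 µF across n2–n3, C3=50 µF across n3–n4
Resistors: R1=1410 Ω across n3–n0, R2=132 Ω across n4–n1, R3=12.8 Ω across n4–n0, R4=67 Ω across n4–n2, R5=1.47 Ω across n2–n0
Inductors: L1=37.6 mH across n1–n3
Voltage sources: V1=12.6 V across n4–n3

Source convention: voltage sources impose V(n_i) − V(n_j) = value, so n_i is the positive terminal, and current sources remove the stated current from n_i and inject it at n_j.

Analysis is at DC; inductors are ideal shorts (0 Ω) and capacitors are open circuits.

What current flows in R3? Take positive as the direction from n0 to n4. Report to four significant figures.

Apply KCL at each of the 4 non-ground nodes and solve the resulting linear system.
Node n1: branches {I1, C1, R2, L1} → V_1 = -12.54
Node n2: branches {I1, C1, C2, R4, R5} → V_2 = 0.006289
Node n3: branches {R1, C2, C3, I2, L1, V1} → V_3 = -12.54
Node n4: branches {R2, R3, C3, I2, R4, V1} → V_4 = 0.05909
Source currents: i(L1)=0.09196, i(V1)=-1.771

-0.004616 A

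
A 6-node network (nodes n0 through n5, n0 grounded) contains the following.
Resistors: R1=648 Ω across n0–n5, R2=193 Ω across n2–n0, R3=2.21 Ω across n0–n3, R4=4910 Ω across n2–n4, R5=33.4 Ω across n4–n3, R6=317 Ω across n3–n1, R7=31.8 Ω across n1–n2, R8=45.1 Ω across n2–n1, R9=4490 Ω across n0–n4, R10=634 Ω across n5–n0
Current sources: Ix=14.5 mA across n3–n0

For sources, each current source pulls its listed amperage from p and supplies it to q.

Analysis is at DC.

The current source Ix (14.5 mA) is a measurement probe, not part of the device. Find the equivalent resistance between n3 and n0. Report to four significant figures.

Apply KCL at each of the 5 non-ground nodes and solve the resulting linear system.
Node n1: branches {R6, R7, R8} → V_1 = -0.01322
Node n2: branches {R2, R4, R7, R8} → V_2 = -0.01213
Node n3: branches {R3, R5, R6, Ix} → V_3 = -0.03189
Node n4: branches {R4, R5, R9} → V_4 = -0.03152
Node n5: branches {R1, R10} → V_5 = 0.000

R_eq = 2.199 Ω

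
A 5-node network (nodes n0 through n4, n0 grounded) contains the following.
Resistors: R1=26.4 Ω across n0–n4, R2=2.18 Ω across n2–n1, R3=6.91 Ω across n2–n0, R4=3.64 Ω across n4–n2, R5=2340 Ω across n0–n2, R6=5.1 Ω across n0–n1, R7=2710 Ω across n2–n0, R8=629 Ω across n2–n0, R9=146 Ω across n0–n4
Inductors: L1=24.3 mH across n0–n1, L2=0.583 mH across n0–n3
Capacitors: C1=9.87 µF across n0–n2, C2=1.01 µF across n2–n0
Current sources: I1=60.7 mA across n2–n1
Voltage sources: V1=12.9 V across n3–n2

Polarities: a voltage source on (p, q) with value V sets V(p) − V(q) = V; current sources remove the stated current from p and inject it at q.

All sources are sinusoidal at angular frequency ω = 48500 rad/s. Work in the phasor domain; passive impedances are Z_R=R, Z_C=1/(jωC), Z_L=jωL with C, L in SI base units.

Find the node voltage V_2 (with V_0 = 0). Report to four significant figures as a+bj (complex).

Element admittances at ω=48500 rad/s:
  Y(R1) = 0.03788+0.000j S between n0,n4
  Y(L1) = 0.000-0.0008485j S between n0,n1
  Y(C1) = 0.000+0.4787j S between n0,n2
  Y(L2) = 0.000-0.03537j S between n0,n3
  Y(C2) = 0.000+0.04899j S between n2,n0
  Y(R2) = 0.4587+0.000j S between n2,n1
  Y(R3) = 0.1447+0.000j S between n2,n0
  Y(R4) = 0.2747+0.000j S between n4,n2
  I1: injects 0.0607 A into n1 (from n2)
  Y(R5) = 0.0004274+0.000j S between n0,n2
  Y(R6) = 0.1961+0.000j S between n0,n1
  Y(R7) = 0.0003690+0.000j S between n2,n0
  Y(R8) = 0.001590+0.000j S between n2,n0
  Y(R9) = 0.006849+0.000j S between n0,n4
  V1: constraint V(n3)−V(n2) = 12.9
Assemble and solve the 5×5 MNA system:
  V(n1)=0.5345+0.3169j  V(n2)=0.6313+0.4514j  V(n3)=13.53+0.4514j  V(n4)=0.5429+0.3882j
  i(V1)=-0.01596+0.4786j

0.6313+0.4514j V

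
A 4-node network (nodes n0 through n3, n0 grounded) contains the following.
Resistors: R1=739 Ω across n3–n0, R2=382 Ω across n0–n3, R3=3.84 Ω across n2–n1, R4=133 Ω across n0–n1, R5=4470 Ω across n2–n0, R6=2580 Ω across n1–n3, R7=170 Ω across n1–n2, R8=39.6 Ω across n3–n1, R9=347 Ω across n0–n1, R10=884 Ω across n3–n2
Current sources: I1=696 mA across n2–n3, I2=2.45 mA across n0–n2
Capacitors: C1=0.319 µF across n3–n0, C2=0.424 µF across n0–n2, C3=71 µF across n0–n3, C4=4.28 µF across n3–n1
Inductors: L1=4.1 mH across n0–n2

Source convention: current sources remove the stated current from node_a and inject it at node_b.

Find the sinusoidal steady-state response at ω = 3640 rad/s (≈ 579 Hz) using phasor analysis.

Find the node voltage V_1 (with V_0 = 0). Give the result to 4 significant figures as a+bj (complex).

Element admittances at ω=3640 rad/s:
  Y(R1) = 0.001353+0.000j S between n3,n0
  Y(R2) = 0.002618+0.000j S between n0,n3
  I1: injects 0.696 A into n3 (from n2)
  Y(R3) = 0.2604+0.000j S between n2,n1
  Y(C1) = 0.000+0.001161j S between n3,n0
  Y(R4) = 0.007519+0.000j S between n0,n1
  Y(L1) = 0.000-0.06701j S between n0,n2
  Y(R5) = 0.0002237+0.000j S between n2,n0
  Y(R6) = 0.0003876+0.000j S between n1,n3
  Y(R7) = 0.005882+0.000j S between n1,n2
  Y(C2) = 0.000+0.001543j S between n0,n2
  Y(R8) = 0.02525+0.000j S between n3,n1
  Y(C3) = 0.000+0.2584j S between n0,n3
  Y(R9) = 0.002882+0.000j S between n0,n1
  Y(C4) = 0.000+0.01558j S between n3,n1
  Y(R10) = 0.001131+0.000j S between n3,n2
  I2: injects 0.00245 A into n2 (from n0)
Assemble and solve the 3×3 MNA system:
  V(n1)=-4.551-8.605j  V(n2)=-4.743-9.733j  V(n3)=-0.8020-2.662j

-4.551-8.605j V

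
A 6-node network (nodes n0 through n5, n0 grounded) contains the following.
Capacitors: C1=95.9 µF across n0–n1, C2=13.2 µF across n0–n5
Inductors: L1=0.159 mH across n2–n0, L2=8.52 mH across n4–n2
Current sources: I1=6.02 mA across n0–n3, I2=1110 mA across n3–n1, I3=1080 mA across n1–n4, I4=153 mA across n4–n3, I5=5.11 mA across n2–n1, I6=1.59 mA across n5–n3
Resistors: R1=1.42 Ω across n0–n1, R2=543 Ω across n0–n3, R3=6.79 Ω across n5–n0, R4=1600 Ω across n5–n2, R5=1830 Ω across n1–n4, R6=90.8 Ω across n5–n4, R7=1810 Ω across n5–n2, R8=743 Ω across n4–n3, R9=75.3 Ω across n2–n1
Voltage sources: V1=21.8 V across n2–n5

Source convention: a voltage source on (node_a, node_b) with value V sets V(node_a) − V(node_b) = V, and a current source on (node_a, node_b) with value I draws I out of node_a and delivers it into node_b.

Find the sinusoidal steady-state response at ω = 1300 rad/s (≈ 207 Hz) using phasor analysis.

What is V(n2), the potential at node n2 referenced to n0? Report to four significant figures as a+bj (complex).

-0.05073+0.7755j V

MNA unknowns: 5 node voltages V₁..V_5 plus 1 source current (V1)
C1: Y=0.000+0.1247j on G[0,1]
L1: Y=0.000-4.838j on G[2,0]
I1: z[0]−=0.00602, z[3]+=0.00602
R1: Y=0.7042+0.000j on G[0,1]
I2: z[3]−=1.11, z[1]+=1.11
I3: z[1]−=1.08, z[4]+=1.08
I4: z[4]−=0.153, z[3]+=0.153
R2: Y=0.001842+0.000j on G[0,3]
R3: Y=0.1473+0.000j on G[5,0]
C2: Y=0.000+0.01716j on G[0,5]
R4: Y=0.0006250+0.000j on G[5,2]
R5: Y=0.0005464+0.000j on G[1,4]
R6: Y=0.01101+0.000j on G[5,4]
I5: z[2]−=0.00511, z[1]+=0.00511
L2: Y=0.000-0.09029j on G[4,2]
R7: Y=0.0005525+0.000j on G[5,2]
R8: Y=0.001346+0.000j on G[4,3]
I6: z[5]−=0.00159, z[3]+=0.00159
R9: Y=0.01328+0.000j on G[2,1]
V1: row V2−V5=21.8, i_V1 at 2,5
solve → V1=0.04975+0.008660j, V2=-0.05073+0.7755j, V3=-297.7+1.640j, V4=0.3855+3.885j, V5=-21.85+0.7755j
aux → i_V1=-3.500-0.2950j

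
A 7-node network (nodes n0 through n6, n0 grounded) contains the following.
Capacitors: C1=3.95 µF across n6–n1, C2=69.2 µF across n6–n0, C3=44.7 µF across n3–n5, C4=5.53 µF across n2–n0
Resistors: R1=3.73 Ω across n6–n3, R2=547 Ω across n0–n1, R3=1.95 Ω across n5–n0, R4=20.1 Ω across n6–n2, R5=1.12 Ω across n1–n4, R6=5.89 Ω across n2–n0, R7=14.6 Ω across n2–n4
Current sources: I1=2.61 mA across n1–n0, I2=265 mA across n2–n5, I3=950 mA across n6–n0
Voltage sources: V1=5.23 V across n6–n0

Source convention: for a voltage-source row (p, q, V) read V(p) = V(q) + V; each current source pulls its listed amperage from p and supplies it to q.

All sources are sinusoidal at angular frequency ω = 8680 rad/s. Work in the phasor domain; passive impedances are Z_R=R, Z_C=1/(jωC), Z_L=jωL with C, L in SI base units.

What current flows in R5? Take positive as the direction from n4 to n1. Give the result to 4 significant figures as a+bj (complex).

Apply KCL at each of the 6 non-ground nodes and solve the resulting linear system.
Node n1: branches {C1, I1, R2, R5} → V_1 = 1.597+2.347j
Node n2: branches {I2, R4, R6, R7, C4} → V_2 = 0.4192+0.4562j
Node n3: branches {R1, C3} → V_3 = 2.663-1.165j
Node n4: branches {R5, R7} → V_4 = 1.513+2.212j
Node n5: branches {C3, I2, R3} → V_5 = 1.859+0.6089j
Node n6: branches {C1, R1, C2, R4, I3, V1} → V_6 = 5.230+0.000j
Source currents: i(V1)=-1.958-3.556j

-0.07493-0.1203j A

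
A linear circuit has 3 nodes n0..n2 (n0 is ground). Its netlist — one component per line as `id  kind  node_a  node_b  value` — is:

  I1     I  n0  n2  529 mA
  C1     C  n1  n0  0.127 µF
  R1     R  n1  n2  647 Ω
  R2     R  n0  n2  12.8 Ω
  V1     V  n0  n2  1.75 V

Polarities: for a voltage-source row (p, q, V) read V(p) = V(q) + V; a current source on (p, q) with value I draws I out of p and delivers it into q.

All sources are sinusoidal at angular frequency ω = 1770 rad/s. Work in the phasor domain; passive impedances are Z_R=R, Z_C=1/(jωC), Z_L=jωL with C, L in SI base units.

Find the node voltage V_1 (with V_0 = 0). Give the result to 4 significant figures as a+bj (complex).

Apply KCL at each of the 2 non-ground nodes and solve the resulting linear system.
Node n1: branches {C1, R1} → V_1 = -1.714+0.2492j
Node n2: branches {I1, R1, R2, V1} → V_2 = -1.750+0.000j
Source currents: i(V1)=-0.6658-0.0003852j

-1.714+0.2492j V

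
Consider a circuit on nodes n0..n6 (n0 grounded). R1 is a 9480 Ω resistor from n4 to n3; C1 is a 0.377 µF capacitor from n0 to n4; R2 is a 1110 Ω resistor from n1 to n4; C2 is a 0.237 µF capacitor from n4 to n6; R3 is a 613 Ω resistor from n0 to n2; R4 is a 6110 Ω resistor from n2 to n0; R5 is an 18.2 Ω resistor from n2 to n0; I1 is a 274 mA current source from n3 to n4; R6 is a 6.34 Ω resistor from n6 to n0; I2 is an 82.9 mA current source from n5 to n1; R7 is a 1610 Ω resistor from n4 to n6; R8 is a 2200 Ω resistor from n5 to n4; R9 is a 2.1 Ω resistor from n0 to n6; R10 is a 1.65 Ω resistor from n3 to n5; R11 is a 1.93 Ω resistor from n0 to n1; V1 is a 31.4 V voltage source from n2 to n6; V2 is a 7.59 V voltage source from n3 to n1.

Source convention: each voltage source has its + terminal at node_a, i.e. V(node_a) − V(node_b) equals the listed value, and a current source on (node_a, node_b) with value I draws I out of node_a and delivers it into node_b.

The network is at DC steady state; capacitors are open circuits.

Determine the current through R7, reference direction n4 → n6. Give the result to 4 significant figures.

Apply KCL at each of the 6 non-ground nodes and solve the resulting linear system.
Node n1: branches {R2, I2, R11, V2} → V_1 = -0.1621
Node n2: branches {R3, R4, R5, V1} → V_2 = 28.94
Node n3: branches {R1, I1, R10, V2} → V_3 = 7.428
Node n4: branches {R1, C1, R2, C2, I1, R7, R8} → V_4 = 132.8
Node n5: branches {I2, R8, R10} → V_5 = 7.385
Node n6: branches {C2, R6, R7, R9, V1} → V_6 = -2.458
Source currents: i(V1)=-1.642, i(V2)=-0.2867

0.08400 A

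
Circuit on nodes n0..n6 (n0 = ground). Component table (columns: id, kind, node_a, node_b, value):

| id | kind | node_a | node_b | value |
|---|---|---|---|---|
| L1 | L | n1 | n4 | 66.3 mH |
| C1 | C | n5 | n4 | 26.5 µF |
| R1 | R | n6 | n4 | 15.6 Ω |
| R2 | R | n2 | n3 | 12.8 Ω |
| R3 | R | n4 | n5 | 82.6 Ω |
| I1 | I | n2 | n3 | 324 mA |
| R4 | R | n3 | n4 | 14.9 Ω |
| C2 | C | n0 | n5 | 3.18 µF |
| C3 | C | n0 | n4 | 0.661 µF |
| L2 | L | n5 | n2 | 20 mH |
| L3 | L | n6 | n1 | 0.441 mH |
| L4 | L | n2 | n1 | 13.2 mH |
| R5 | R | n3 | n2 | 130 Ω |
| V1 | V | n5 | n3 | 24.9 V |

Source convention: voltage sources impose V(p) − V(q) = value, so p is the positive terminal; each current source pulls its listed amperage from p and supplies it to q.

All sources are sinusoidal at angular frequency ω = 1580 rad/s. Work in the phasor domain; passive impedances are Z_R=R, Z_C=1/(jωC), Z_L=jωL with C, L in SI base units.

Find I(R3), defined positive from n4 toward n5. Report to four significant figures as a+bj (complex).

Apply KCL at each of the 6 non-ground nodes and solve the resulting linear system.
Node n1: branches {L1, L3, L4} → V_1 = -23.49+2.032j
Node n2: branches {R2, I1, L2, L4, R5} → V_2 = -18.21-6.610j
Node n3: branches {R2, I1, R4, R5, V1} → V_3 = -21.16-1.467j
Node n4: branches {L1, C1, R1, R3, R4, C3} → V_4 = -17.99+7.057j
Node n5: branches {C1, R3, C2, L2, V1} → V_5 = 3.739-1.467j
Node n6: branches {R1, L3} → V_6 = -23.70+2.288j
Source currents: i(V1)=-0.7901-0.1307j

-0.2630+0.1032j A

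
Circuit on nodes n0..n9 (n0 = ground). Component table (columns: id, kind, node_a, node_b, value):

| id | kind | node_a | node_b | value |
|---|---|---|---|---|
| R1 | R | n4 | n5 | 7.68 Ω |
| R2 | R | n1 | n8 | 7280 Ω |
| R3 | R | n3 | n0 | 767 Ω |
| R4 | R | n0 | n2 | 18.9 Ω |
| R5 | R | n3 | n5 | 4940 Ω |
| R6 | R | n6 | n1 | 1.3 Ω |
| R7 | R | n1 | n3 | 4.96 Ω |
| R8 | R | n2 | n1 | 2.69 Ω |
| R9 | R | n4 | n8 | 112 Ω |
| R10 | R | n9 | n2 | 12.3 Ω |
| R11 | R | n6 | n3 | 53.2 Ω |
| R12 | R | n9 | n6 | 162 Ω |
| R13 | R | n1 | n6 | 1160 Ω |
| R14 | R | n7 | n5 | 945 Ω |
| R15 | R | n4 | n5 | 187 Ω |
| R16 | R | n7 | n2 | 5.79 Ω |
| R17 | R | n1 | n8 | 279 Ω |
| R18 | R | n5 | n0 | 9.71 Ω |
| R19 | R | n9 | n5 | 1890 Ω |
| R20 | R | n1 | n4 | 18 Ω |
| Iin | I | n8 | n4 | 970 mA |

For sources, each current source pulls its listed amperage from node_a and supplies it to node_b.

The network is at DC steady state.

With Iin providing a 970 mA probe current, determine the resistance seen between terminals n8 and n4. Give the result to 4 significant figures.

Element admittances at DC:
  Y(R1) = 0.1302 S between n4,n5
  Y(R2) = 0.0001374 S between n1,n8
  Y(R3) = 0.001304 S between n3,n0
  Y(R4) = 0.05291 S between n0,n2
  Y(R5) = 0.0002024 S between n3,n5
  Y(R6) = 0.7692 S between n6,n1
  Y(R7) = 0.2016 S between n1,n3
  Y(R8) = 0.3717 S between n2,n1
  Y(R9) = 0.008929 S between n4,n8
  Y(R10) = 0.08130 S between n9,n2
  Y(R11) = 0.01880 S between n6,n3
  Y(R12) = 0.006173 S between n9,n6
  Y(R13) = 0.0008621 S between n1,n6
  Y(R14) = 0.001058 S between n7,n5
  Y(R15) = 0.005348 S between n4,n5
  Y(R16) = 0.1727 S between n7,n2
  Y(R17) = 0.003584 S between n1,n8
  Y(R18) = 0.1030 S between n5,n0
  Y(R19) = 0.0005291 S between n9,n5
  Y(R20) = 0.05556 S between n1,n4
  Iin: injects 0.97 A into n4 (from n8)
Assemble and solve the 9×9 MNA system:
  V(n1)=-1.827  V(n2)=-1.593  V(n3)=-1.813  V(n4)=1.513  V(n5)=0.8415  V(n6)=-1.824  V(n7)=-1.578  V(n8)=-76.15  V(n9)=-1.595

R_eq = 80.06 Ω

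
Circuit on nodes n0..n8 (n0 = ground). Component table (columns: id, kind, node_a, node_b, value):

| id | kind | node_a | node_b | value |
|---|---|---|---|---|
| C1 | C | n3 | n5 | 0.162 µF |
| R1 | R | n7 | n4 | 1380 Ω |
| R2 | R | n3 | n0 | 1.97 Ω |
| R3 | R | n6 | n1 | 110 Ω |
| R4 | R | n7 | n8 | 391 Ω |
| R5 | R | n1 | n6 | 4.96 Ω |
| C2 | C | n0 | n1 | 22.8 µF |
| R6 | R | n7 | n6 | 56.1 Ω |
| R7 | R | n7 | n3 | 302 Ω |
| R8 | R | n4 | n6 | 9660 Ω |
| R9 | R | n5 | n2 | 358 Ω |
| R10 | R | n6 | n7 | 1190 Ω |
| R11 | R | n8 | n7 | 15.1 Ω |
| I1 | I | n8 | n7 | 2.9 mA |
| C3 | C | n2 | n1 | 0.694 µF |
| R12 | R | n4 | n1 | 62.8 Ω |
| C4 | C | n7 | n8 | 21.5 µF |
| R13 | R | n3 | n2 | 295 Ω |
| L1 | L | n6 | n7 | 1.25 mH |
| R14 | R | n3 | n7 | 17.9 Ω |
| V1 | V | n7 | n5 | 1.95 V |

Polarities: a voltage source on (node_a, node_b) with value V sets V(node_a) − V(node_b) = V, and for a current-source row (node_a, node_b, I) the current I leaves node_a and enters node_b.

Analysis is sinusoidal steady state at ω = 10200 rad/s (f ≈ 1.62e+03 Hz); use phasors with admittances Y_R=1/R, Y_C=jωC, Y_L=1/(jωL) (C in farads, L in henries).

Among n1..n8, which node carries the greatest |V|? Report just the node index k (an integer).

Apply KCL at each of the 8 non-ground nodes and solve the resulting linear system.
Node n1: branches {R3, R5, C2, C3, R12} → V_1 = -0.005482-0.003124j
Node n2: branches {R9, C3, R13} → V_2 = -0.3689+0.4414j
Node n3: branches {C1, R2, R7, R13, R14} → V_3 = -0.001431+0.002511j
Node n4: branches {R1, R8, R12} → V_4 = -0.004753-0.0006558j
Node n5: branches {C1, R9, V1} → V_5 = -1.941+0.05308j
Node n6: branches {R3, R5, R6, R8, R10, L1} → V_6 = 0.01284+0.002848j
Node n7: branches {R1, R4, R6, R7, R10, R11, I1, C4, L1, R14, V1} → V_7 = 0.008752+0.05308j
Node n8: branches {R4, R11, I1, C4} → V_8 = 0.004976+0.06512j
Source currents: i(V1)=-0.004476-0.004290j

5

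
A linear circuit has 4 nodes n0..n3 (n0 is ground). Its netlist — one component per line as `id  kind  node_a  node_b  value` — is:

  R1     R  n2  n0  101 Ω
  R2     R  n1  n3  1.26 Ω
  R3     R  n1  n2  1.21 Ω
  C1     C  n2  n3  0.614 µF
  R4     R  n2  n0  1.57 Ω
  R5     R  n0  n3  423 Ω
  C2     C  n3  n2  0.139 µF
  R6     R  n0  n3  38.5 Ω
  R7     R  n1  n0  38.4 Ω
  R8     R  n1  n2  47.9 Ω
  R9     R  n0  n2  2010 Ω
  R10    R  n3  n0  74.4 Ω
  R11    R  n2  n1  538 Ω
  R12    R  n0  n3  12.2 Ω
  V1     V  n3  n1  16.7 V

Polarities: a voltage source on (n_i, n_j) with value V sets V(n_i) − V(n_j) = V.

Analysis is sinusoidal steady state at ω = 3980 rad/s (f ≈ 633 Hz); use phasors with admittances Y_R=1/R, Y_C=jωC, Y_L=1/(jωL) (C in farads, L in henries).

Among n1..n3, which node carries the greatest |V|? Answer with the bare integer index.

3

MNA unknowns: 3 node voltages V₁..V_3 plus 1 source current (V1)
R1: Y=0.009901+0.000j on G[2,0]
R2: Y=0.7937+0.000j on G[1,3]
R3: Y=0.8264+0.000j on G[1,2]
C1: Y=0.000+0.002444j on G[2,3]
R4: Y=0.6369+0.000j on G[2,0]
R5: Y=0.002364+0.000j on G[0,3]
C2: Y=0.000+0.0005532j on G[3,2]
R6: Y=0.02597+0.000j on G[0,3]
R7: Y=0.02604+0.000j on G[1,0]
R8: Y=0.02088+0.000j on G[1,2]
R9: Y=0.0004975+0.000j on G[0,2]
R10: Y=0.01344+0.000j on G[3,0]
R11: Y=0.001859+0.000j on G[2,1]
R12: Y=0.08197+0.000j on G[0,3]
V1: row V3−V1=16.7, i_V1 at 3,1
solve → V1=-3.996-0.03753j, V2=-2.268+0.008684j, V3=12.70-0.03753j
aux → i_V1=-14.83-0.04022j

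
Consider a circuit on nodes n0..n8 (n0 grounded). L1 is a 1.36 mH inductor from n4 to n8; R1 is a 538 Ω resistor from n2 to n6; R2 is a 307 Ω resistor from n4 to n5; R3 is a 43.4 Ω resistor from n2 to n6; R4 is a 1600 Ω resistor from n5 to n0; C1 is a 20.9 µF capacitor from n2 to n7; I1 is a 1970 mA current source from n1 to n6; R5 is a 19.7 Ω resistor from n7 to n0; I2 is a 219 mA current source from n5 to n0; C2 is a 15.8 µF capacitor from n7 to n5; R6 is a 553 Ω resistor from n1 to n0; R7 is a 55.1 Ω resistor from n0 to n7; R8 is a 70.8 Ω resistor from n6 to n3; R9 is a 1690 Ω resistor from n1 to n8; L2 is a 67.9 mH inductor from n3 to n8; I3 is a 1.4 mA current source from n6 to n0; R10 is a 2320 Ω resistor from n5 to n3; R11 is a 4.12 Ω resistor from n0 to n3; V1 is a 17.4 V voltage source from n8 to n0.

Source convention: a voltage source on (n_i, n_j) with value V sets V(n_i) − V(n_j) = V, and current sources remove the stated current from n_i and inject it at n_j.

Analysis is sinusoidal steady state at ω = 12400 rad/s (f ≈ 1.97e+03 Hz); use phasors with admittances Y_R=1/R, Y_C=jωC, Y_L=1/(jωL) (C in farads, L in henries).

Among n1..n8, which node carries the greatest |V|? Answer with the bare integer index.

1

MNA unknowns: 8 node voltages V₁..V_8 plus 1 source current (V1)
L1: Y=0.000-0.05930j on G[4,8]
R1: Y=0.001859+0.000j on G[2,6]
R2: Y=0.003257+0.000j on G[4,5]
R3: Y=0.02304+0.000j on G[2,6]
R4: Y=0.0006250+0.000j on G[5,0]
C1: Y=0.000+0.2592j on G[2,7]
I1: z[1]−=1.97, z[6]+=1.97
R5: Y=0.05076+0.000j on G[7,0]
I2: z[5]−=0.219, z[0]+=0.219
C2: Y=0.000+0.1959j on G[7,5]
R6: Y=0.001808+0.000j on G[1,0]
R7: Y=0.01815+0.000j on G[0,7]
R8: Y=0.01412+0.000j on G[6,3]
R9: Y=0.0005917+0.000j on G[1,8]
L2: Y=0.000-0.001188j on G[3,8]
I3: z[6]−=0.0014, z[0]+=0.0014
R10: Y=0.0004310+0.000j on G[5,3]
R11: Y=0.2427+0.000j on G[0,3]
V1: row V8−V0=17.4, i_V1 at 8,0
solve → V1=-816.5+0.000j, V2=13.80-4.083j, V3=3.343-0.2095j, V4=17.31-0.2019j, V5=13.63+1.523j, V6=60.46-2.681j, V7=13.67+0.4004j, V8=17.40+0.000j
aux → i_V1=-0.5057+0.02231j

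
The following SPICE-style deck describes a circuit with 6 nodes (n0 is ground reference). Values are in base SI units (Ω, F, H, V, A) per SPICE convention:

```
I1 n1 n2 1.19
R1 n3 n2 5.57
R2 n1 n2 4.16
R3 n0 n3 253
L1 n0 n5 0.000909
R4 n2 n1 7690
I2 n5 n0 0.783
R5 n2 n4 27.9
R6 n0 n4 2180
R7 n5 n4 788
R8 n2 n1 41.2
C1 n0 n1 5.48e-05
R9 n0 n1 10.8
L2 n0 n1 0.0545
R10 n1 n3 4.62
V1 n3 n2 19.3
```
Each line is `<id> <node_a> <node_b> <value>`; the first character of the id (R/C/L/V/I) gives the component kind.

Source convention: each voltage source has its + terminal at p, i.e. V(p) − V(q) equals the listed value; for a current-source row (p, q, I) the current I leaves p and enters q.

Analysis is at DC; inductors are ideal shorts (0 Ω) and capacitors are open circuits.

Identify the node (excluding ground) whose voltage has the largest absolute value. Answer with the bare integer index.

3

MNA unknowns: 5 node voltages V₁..V_5 plus 3 source currents (L1, L2, V1)
I1: z[1]−=1.19, z[2]+=1.19
R1: Y=0.1795 on G[3,2]
R2: Y=0.2404 on G[1,2]
R3: Y=0.003953 on G[0,3]
L1: row V0−V5=0, i_L1 at 0,5
R4: Y=0.0001300 on G[2,1]
I2: z[5]−=0.783, z[0]+=0.783
R5: Y=0.03584 on G[2,4]
R6: Y=0.0004587 on G[0,4]
R7: Y=0.001269 on G[5,4]
R8: Y=0.02427 on G[2,1]
C1: Y=0.000 on G[0,1]
R9: Y=0.09259 on G[0,1]
L2: row V0−V1=0, i_L2 at 0,1
R10: Y=0.2165 on G[1,3]
V1: row V3−V2=19.3, i_V1 at 3,2
solve → V1=0.000, V2=-6.293, V3=13.01, V4=-6.004, V5=0.000
aux → i_L1=0.7906, i_L2=0.04104, i_V1=-6.332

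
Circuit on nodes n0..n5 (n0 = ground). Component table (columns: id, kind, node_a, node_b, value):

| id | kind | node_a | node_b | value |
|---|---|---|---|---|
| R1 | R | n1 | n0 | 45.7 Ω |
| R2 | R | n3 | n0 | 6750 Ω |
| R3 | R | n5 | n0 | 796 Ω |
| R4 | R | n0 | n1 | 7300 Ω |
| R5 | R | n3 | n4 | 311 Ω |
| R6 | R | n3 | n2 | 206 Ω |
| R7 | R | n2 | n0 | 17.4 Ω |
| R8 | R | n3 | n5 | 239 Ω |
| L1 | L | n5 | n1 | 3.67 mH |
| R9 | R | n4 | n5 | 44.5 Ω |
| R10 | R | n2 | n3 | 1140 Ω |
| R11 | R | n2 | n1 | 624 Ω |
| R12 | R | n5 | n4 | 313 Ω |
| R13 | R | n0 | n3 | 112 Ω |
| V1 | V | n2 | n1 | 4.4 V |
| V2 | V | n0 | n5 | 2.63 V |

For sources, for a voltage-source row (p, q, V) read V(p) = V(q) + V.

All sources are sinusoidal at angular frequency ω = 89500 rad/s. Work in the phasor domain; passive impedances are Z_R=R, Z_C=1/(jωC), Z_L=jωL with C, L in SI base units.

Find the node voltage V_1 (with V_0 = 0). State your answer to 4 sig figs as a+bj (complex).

Element admittances at ω=89500 rad/s:
  Y(R1) = 0.02188+0.000j S between n1,n0
  Y(R2) = 0.0001481+0.000j S between n3,n0
  Y(R3) = 0.001256+0.000j S between n5,n0
  Y(R4) = 0.0001370+0.000j S between n0,n1
  Y(R5) = 0.003215+0.000j S between n3,n4
  Y(R6) = 0.004854+0.000j S between n3,n2
  Y(R7) = 0.05747+0.000j S between n2,n0
  Y(R8) = 0.004184+0.000j S between n3,n5
  Y(L1) = 0.000-0.003044j S between n5,n1
  Y(R9) = 0.02247+0.000j S between n4,n5
  Y(R10) = 0.0008772+0.000j S between n2,n3
  Y(R11) = 0.001603+0.000j S between n2,n1
  Y(R12) = 0.003195+0.000j S between n5,n4
  Y(R13) = 0.008929+0.000j S between n0,n3
  V1: constraint V(n2)−V(n1) = 4.4
  V2: constraint V(n0)−V(n5) = 2.63
Assemble and solve the 7×7 MNA system:
  V(n1)=-3.300-0.02436j  V(n2)=1.100-0.02436j  V(n3)=-0.5590-0.006390j  V(n4)=-2.399-0.0007114j  V(n5)=-2.630+0.000j
  i(V1)=-0.07979+0.001503j  i(V2)=-0.01781-0.001994j

-3.300-0.02436j V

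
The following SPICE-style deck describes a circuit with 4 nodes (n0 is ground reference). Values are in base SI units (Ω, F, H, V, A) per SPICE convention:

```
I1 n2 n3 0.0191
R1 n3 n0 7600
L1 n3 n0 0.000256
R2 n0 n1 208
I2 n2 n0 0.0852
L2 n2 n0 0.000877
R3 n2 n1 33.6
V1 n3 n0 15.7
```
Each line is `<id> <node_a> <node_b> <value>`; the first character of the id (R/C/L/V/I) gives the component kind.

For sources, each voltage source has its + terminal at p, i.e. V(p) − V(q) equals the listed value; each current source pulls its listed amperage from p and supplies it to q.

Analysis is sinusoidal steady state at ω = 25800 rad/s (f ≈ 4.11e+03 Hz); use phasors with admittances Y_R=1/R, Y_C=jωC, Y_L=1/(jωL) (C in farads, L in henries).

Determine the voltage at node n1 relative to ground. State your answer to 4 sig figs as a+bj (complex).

-0.1886-2.014j V

Apply KCL at each of the 3 non-ground nodes and solve the resulting linear system.
Node n1: branches {R2, R3} → V_1 = -0.1886-2.014j
Node n2: branches {I1, I2, L2, R3} → V_2 = -0.2191-2.339j
Node n3: branches {I1, R1, L1, V1} → V_3 = 15.70+0.000j
Source currents: i(V1)=0.01703+2.377j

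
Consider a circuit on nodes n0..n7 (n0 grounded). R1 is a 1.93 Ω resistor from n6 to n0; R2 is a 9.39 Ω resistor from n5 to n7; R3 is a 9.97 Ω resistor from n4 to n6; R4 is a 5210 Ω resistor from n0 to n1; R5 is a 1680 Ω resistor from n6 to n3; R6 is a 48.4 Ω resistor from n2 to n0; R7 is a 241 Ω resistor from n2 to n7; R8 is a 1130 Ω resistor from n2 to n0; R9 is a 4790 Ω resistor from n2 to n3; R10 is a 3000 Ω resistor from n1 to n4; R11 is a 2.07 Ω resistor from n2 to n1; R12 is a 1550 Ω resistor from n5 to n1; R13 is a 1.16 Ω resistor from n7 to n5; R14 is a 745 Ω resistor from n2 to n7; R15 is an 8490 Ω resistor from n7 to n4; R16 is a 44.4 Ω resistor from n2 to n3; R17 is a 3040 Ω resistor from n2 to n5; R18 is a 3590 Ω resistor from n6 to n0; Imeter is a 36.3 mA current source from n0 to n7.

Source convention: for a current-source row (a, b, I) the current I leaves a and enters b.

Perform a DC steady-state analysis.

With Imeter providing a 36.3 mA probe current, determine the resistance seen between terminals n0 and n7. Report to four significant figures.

Apply KCL at each of the 7 non-ground nodes and solve the resulting linear system.
Node n1: branches {R4, R10, R11, R12} → V_1 = 1.572
Node n2: branches {R6, R7, R8, R9, R11, R14, R16, R17} → V_2 = 1.566
Node n3: branches {R5, R9, R16} → V_3 = 1.526
Node n4: branches {R3, R10, R15} → V_4 = 0.01777
Node n5: branches {R2, R12, R13, R17} → V_5 = 7.048
Node n6: branches {R1, R3, R5, R18} → V_6 = 0.004345
Node n7: branches {R2, R7, R13, R14, R15, Imeter} → V_7 = 7.054

R_eq = 194.3 Ω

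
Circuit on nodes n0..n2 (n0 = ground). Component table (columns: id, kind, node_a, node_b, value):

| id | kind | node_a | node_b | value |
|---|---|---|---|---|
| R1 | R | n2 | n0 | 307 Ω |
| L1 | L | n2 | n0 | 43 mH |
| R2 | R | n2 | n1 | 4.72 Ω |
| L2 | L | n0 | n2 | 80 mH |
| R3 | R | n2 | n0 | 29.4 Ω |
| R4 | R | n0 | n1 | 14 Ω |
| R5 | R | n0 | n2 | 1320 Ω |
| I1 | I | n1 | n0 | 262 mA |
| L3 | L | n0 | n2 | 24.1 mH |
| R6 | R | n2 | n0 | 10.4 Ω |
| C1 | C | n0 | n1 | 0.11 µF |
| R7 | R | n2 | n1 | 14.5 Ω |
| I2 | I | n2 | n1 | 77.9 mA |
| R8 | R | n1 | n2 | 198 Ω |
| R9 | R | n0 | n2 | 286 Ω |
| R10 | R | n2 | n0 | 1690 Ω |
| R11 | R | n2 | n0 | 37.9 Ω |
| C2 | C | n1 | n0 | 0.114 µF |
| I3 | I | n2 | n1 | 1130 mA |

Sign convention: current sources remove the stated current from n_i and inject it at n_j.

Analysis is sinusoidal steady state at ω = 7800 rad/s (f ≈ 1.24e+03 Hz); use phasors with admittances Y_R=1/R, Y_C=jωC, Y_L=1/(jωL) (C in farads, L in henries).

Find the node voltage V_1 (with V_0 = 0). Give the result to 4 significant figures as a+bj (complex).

1.023-0.08268j V

Apply KCL at each of the 2 non-ground nodes and solve the resulting linear system.
Node n1: branches {R2, R4, I1, C1, R7, I2, R8, C2, I3} → V_1 = 1.023-0.08268j
Node n2: branches {R1, L1, R2, L2, R3, R5, L3, R6, R7, I2, R8, R9, R10, R11, I3} → V_2 = -2.030-0.09708j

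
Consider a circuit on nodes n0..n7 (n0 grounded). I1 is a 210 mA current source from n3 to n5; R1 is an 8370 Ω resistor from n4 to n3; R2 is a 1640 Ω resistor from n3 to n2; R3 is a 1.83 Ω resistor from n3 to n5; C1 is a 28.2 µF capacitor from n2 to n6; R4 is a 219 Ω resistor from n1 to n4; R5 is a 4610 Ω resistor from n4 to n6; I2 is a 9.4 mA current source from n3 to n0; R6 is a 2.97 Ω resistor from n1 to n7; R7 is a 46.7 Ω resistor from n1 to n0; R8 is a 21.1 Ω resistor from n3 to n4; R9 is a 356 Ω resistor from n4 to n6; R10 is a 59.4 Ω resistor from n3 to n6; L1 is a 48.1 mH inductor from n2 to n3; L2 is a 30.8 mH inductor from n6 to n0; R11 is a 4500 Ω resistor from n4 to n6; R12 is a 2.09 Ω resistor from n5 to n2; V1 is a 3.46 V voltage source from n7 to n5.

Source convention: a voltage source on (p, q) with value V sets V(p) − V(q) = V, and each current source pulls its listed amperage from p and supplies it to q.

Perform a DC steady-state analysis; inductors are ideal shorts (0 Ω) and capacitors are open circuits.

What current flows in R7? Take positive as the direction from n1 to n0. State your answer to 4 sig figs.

Element admittances at DC:
  I1: injects 0.21 A into n5 (from n3)
  Y(R1) = 0.0001195 S between n4,n3
  Y(R2) = 0.0006098 S between n3,n2
  Y(R3) = 0.5464 S between n3,n5
  Y(C1) = 0.000 S between n2,n6
  Y(R4) = 0.004566 S between n1,n4
  Y(R5) = 0.0002169 S between n4,n6
  I2: injects 0.0094 A into n0 (from n3)
  Y(R6) = 0.3367 S between n1,n7
  Y(R7) = 0.02141 S between n1,n0
  Y(R8) = 0.04739 S between n3,n4
  Y(R9) = 0.002809 S between n4,n6
  Y(R10) = 0.01684 S between n3,n6
  L1: short n2↔n3 (DC inductor)
  L2: short n6↔n0 (DC inductor)
  Y(R11) = 0.0002222 S between n4,n6
  Y(R12) = 0.4785 S between n5,n2
  V1: constraint V(n7)−V(n5) = 3.46
Assemble and solve the 10×10 MNA system:
  V(n1)=1.430  V(n2)=-2.059  V(n3)=-2.059  V(n4)=-1.650  V(n5)=-1.897  V(n6)=0.000  V(n7)=1.563
  i(L1)=0.07718  i(L2)=-0.04002  i(V1)=-0.04468

0.03062 A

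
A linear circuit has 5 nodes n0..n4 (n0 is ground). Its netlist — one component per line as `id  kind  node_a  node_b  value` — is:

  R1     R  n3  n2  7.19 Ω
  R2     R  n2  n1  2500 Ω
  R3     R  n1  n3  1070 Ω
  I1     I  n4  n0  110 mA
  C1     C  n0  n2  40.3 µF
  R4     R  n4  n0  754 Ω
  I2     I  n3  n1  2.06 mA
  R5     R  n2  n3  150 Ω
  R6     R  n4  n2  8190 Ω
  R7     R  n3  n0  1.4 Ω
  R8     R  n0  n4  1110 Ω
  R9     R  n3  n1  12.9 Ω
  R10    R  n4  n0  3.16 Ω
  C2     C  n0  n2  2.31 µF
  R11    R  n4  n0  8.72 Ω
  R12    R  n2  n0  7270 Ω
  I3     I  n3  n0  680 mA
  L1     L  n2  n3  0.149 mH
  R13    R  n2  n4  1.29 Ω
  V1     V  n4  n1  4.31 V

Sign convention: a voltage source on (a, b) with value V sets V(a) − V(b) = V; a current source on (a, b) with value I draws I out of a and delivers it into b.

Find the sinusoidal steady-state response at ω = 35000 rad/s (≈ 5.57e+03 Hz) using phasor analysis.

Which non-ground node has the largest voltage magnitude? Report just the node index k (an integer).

1

MNA unknowns: 4 node voltages V₁..V_4 plus 1 source current (V1)
R1: Y=0.1391+0.000j on G[3,2]
R2: Y=0.0004000+0.000j on G[2,1]
R3: Y=0.0009346+0.000j on G[1,3]
I1: z[4]−=0.11, z[0]+=0.11
C1: Y=0.000+1.410j on G[0,2]
R4: Y=0.001326+0.000j on G[4,0]
I2: z[3]−=0.00206, z[1]+=0.00206
R5: Y=0.006667+0.000j on G[2,3]
R6: Y=0.0001221+0.000j on G[4,2]
R7: Y=0.7143+0.000j on G[3,0]
R8: Y=0.0009009+0.000j on G[0,4]
R9: Y=0.07752+0.000j on G[3,1]
R10: Y=0.3165+0.000j on G[4,0]
C2: Y=0.000+0.08085j on G[0,2]
R11: Y=0.1147+0.000j on G[4,0]
R12: Y=0.0001376+0.000j on G[2,0]
I3: z[3]−=0.68, z[0]+=0.68
L1: Y=0.000-0.1918j on G[2,3]
R13: Y=0.7752+0.000j on G[2,4]
V1: row V4−V1=4.31, i_V1 at 4,1
solve → V1=-4.141+0.04833j, V2=0.08230+0.1006j, V3=-0.9985-0.2012j, V4=0.1689+0.04833j
aux → i_V1=-0.2503+0.01955j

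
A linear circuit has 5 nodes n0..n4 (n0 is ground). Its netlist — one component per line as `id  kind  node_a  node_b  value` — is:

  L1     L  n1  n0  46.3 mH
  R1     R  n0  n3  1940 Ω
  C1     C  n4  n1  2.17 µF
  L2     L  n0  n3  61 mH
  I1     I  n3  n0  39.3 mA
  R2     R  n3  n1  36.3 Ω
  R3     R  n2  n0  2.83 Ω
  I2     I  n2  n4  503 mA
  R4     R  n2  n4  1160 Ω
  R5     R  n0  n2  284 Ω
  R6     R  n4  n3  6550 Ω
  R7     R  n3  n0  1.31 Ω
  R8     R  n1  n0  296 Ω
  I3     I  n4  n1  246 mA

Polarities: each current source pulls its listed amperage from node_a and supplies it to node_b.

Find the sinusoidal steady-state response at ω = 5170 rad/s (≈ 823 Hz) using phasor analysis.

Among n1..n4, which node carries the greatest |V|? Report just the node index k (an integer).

4

MNA unknowns: 4 node voltages V₁..V_4
L1: Y=0.000-0.004178j on G[1,0]
R1: Y=0.0005155+0.000j on G[0,3]
C1: Y=0.000+0.01122j on G[4,1]
L2: Y=0.000-0.003171j on G[0,3]
I1: z[3]−=0.0393, z[0]+=0.0393
R2: Y=0.02755+0.000j on G[3,1]
R3: Y=0.3534+0.000j on G[2,0]
I2: z[2]−=0.503, z[4]+=0.503
R4: Y=0.0008621+0.000j on G[2,4]
R5: Y=0.003521+0.000j on G[0,2]
R6: Y=0.0001527+0.000j on G[4,3]
R7: Y=0.7634+0.000j on G[3,0]
R8: Y=0.003378+0.000j on G[1,0]
I3: z[4]−=0.246, z[1]+=0.246
solve → V1=15.72+2.814j, V2=-1.364-0.04440j, V3=0.5005+0.09637j, V4=17.39-18.42j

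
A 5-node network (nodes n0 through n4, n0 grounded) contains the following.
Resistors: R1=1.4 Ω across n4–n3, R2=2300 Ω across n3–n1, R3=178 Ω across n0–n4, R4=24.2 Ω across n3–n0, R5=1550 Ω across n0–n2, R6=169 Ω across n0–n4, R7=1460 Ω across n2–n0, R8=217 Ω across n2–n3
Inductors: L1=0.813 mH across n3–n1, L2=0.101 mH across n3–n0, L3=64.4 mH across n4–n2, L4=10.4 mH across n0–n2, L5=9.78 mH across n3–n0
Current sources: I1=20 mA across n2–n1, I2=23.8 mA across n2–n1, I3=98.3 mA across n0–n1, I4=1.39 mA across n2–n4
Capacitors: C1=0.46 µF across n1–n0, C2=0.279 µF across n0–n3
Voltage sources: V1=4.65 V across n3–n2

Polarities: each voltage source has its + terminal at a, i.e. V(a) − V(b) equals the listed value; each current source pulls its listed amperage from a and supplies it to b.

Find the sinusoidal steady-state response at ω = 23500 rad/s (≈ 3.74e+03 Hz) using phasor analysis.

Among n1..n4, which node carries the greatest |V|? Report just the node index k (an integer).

2

MNA unknowns: 4 node voltages V₁..V_4 plus 1 source current (V1)
R1: Y=0.7143+0.000j on G[4,3]
L1: Y=0.000-0.05234j on G[3,1]
L2: Y=0.000-0.4213j on G[3,0]
L3: Y=0.000-0.0006608j on G[4,2]
I1: z[2]−=0.02, z[1]+=0.02
R2: Y=0.0004348+0.000j on G[3,1]
I2: z[2]−=0.0238, z[1]+=0.0238
L4: Y=0.000-0.004092j on G[0,2]
R3: Y=0.005618+0.000j on G[0,4]
I3: z[0]−=0.0983, z[1]+=0.0983
R4: Y=0.04132+0.000j on G[3,0]
L5: Y=0.000-0.004351j on G[3,0]
R5: Y=0.0006452+0.000j on G[0,2]
I4: z[2]−=0.00139, z[4]+=0.00139
R6: Y=0.005917+0.000j on G[0,4]
R7: Y=0.0006849+0.000j on G[2,0]
C1: Y=0.000+0.01081j on G[1,0]
R8: Y=0.004608+0.000j on G[2,3]
C2: Y=0.000+0.006556j on G[0,3]
V1: row V3−V2=4.65, i_V1 at 3,2
solve → V1=0.1520+3.841j, V2=-4.559+0.3333j, V3=0.09148+0.3333j, V4=0.09195+0.3322j
aux → i_V1=0.01906+0.02217j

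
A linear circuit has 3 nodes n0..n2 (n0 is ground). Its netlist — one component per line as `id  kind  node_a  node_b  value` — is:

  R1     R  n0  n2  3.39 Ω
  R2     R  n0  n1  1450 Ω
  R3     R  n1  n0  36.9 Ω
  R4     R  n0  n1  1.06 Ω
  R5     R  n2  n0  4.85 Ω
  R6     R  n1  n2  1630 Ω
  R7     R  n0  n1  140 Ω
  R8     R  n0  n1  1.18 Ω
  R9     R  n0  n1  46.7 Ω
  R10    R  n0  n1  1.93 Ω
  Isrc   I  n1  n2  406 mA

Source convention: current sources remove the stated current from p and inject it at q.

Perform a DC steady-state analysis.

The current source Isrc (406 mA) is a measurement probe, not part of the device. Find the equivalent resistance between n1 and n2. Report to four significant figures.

MNA unknowns: 2 node voltages V₁..V_2
R1: Y=0.2950 on G[0,2]
R2: Y=0.0006897 on G[0,1]
R3: Y=0.02710 on G[1,0]
R4: Y=0.9434 on G[0,1]
R5: Y=0.2062 on G[2,0]
R6: Y=0.0006135 on G[1,2]
R7: Y=0.007143 on G[0,1]
R8: Y=0.8475 on G[0,1]
R9: Y=0.02141 on G[0,1]
R10: Y=0.5181 on G[0,1]
Isrc: z[1]−=0.406, z[2]+=0.406
solve → V1=-0.1714, V2=0.8089

R_eq = 2.415 Ω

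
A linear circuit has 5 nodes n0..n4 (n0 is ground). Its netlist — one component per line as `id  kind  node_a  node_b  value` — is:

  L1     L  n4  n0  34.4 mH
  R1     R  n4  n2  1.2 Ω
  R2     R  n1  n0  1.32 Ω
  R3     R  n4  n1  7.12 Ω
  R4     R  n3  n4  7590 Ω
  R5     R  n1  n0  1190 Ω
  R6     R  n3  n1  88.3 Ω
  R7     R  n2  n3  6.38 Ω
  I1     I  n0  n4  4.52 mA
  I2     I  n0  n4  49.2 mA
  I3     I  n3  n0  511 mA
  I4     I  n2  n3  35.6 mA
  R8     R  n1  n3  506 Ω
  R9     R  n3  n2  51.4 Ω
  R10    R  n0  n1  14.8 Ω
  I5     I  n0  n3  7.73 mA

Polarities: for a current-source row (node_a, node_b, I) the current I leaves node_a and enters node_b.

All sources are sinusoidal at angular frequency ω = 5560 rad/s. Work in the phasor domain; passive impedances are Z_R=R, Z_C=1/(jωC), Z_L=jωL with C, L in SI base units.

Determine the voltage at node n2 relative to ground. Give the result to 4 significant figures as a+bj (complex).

MNA unknowns: 4 node voltages V₁..V_4
L1: Y=0.000-0.005228j on G[4,0]
R1: Y=0.8333+0.000j on G[4,2]
R2: Y=0.7576+0.000j on G[1,0]
R3: Y=0.1404+0.000j on G[4,1]
R4: Y=0.0001318+0.000j on G[3,4]
R5: Y=0.0008403+0.000j on G[1,0]
R6: Y=0.01133+0.000j on G[3,1]
R7: Y=0.1567+0.000j on G[2,3]
I1: z[0]−=0.00452, z[4]+=0.00452
I2: z[0]−=0.0492, z[4]+=0.0492
I3: z[3]−=0.511, z[0]+=0.511
I4: z[2]−=0.0356, z[3]+=0.0356
R8: Y=0.001976+0.000j on G[1,3]
R9: Y=0.01946+0.000j on G[3,2]
R10: Y=0.06757+0.000j on G[0,1]
I5: z[0]−=0.00773, z[3]+=0.00773
solve → V1=-0.5434-0.02041j, V2=-3.741-0.1292j, V3=-5.983-0.1216j, V4=-3.224-0.1309j

-3.741-0.1292j V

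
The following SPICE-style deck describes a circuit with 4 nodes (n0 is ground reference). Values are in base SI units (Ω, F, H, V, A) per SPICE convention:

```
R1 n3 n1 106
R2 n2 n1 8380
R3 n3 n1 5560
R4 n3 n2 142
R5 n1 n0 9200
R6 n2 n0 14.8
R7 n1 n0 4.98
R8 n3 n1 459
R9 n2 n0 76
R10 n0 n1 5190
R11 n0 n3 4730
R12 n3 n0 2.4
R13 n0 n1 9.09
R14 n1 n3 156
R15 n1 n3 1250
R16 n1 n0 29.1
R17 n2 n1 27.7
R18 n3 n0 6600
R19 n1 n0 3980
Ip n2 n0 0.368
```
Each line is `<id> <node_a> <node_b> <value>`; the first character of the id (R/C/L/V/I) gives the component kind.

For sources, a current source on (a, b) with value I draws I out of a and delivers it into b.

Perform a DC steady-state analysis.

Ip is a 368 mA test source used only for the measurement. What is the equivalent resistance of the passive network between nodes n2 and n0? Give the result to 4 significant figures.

Element admittances at DC:
  Y(R1) = 0.009434 S between n3,n1
  Y(R2) = 0.0001193 S between n2,n1
  Y(R3) = 0.0001799 S between n3,n1
  Y(R4) = 0.007042 S between n3,n2
  Y(R5) = 0.0001087 S between n1,n0
  Y(R6) = 0.06757 S between n2,n0
  Y(R7) = 0.2008 S between n1,n0
  Y(R8) = 0.002179 S between n3,n1
  Y(R9) = 0.01316 S between n2,n0
  Y(R10) = 0.0001927 S between n0,n1
  Y(R11) = 0.0002114 S between n0,n3
  Y(R12) = 0.4167 S between n3,n0
  Y(R13) = 0.1100 S between n0,n1
  Y(R14) = 0.006410 S between n1,n3
  Y(R15) = 0.0008000 S between n1,n3
  Y(R16) = 0.03436 S between n1,n0
  Y(R17) = 0.03610 S between n2,n1
  Y(R18) = 0.0001515 S between n3,n0
  Y(R19) = 0.0002513 S between n1,n0
  Ip: injects 0.368 A into n0 (from n2)
Assemble and solve the 3×3 MNA system:
  V(n1)=-0.2786  V(n2)=-3.053  V(n3)=-0.06047

R_eq = 8.296 Ω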